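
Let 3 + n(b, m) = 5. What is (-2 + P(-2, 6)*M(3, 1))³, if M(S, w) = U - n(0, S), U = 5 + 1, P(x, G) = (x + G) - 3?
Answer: 8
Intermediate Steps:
n(b, m) = 2 (n(b, m) = -3 + 5 = 2)
P(x, G) = -3 + G + x (P(x, G) = (G + x) - 3 = -3 + G + x)
U = 6
M(S, w) = 4 (M(S, w) = 6 - 1*2 = 6 - 2 = 4)
(-2 + P(-2, 6)*M(3, 1))³ = (-2 + (-3 + 6 - 2)*4)³ = (-2 + 1*4)³ = (-2 + 4)³ = 2³ = 8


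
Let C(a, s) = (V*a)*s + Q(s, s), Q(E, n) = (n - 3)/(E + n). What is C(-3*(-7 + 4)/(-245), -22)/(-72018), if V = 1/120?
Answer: -7747/970442550 ≈ -7.9829e-6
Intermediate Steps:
V = 1/120 ≈ 0.0083333
Q(E, n) = (-3 + n)/(E + n)
C(a, s) = (-3 + s)/(2*s) + a*s/120 (C(a, s) = (a/120)*s + (-3 + s)/(s + s) = a*s/120 + (-3 + s)/((2*s)) = a*s/120 + (1/(2*s))*(-3 + s) = a*s/120 + (-3 + s)/(2*s) = (-3 + s)/(2*s) + a*s/120)
C(-3*(-7 + 4)/(-245), -22)/(-72018) = ((1/120)*(-180 + 60*(-22) + (-3*(-7 + 4)/(-245))*(-22)²)/(-22))/(-72018) = ((1/120)*(-1/22)*(-180 - 1320 + (-3*(-3)*(-1/245))*484))*(-1/72018) = ((1/120)*(-1/22)*(-180 - 1320 + (9*(-1/245))*484))*(-1/72018) = ((1/120)*(-1/22)*(-180 - 1320 - 9/245*484))*(-1/72018) = ((1/120)*(-1/22)*(-180 - 1320 - 4356/245))*(-1/72018) = ((1/120)*(-1/22)*(-371856/245))*(-1/72018) = (7747/13475)*(-1/72018) = -7747/970442550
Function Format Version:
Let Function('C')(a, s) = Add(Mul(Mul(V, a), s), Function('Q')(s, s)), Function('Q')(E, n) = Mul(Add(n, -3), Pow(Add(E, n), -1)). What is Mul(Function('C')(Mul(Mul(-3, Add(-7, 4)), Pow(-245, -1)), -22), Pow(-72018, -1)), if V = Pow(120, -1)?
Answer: Rational(-7747, 970442550) ≈ -7.9829e-6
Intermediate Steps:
V = Rational(1, 120) ≈ 0.0083333
Function('Q')(E, n) = Mul(Pow(Add(E, n), -1), Add(-3, n)) (Function('Q')(E, n) = Mul(Add(-3, n), Pow(Add(E, n), -1)) = Mul(Pow(Add(E, n), -1), Add(-3, n)))
Function('C')(a, s) = Add(Mul(Rational(1, 2), Pow(s, -1), Add(-3, s)), Mul(Rational(1, 120), a, s)) (Function('C')(a, s) = Add(Mul(Mul(Rational(1, 120), a), s), Mul(Pow(Add(s, s), -1), Add(-3, s))) = Add(Mul(Rational(1, 120), a, s), Mul(Pow(Mul(2, s), -1), Add(-3, s))) = Add(Mul(Rational(1, 120), a, s), Mul(Mul(Rational(1, 2), Pow(s, -1)), Add(-3, s))) = Add(Mul(Rational(1, 120), a, s), Mul(Rational(1, 2), Pow(s, -1), Add(-3, s))) = Add(Mul(Rational(1, 2), Pow(s, -1), Add(-3, s)), Mul(Rational(1, 120), a, s)))
Mul(Function('C')(Mul(Mul(-3, Add(-7, 4)), Pow(-245, -1)), -22), Pow(-72018, -1)) = Mul(Mul(Rational(1, 120), Pow(-22, -1), Add(-180, Mul(60, -22), Mul(Mul(Mul(-3, Add(-7, 4)), Pow(-245, -1)), Pow(-22, 2)))), Pow(-72018, -1)) = Mul(Mul(Rational(1, 120), Rational(-1, 22), Add(-180, -1320, Mul(Mul(Mul(-3, -3), Rational(-1, 245)), 484))), Rational(-1, 72018)) = Mul(Mul(Rational(1, 120), Rational(-1, 22), Add(-180, -1320, Mul(Mul(9, Rational(-1, 245)), 484))), Rational(-1, 72018)) = Mul(Mul(Rational(1, 120), Rational(-1, 22), Add(-180, -1320, Mul(Rational(-9, 245), 484))), Rational(-1, 72018)) = Mul(Mul(Rational(1, 120), Rational(-1, 22), Add(-180, -1320, Rational(-4356, 245))), Rational(-1, 72018)) = Mul(Mul(Rational(1, 120), Rational(-1, 22), Rational(-371856, 245)), Rational(-1, 72018)) = Mul(Rational(7747, 13475), Rational(-1, 72018)) = Rational(-7747, 970442550)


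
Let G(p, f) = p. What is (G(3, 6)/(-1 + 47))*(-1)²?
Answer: 3/46 ≈ 0.065217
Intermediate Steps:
(G(3, 6)/(-1 + 47))*(-1)² = (3/(-1 + 47))*(-1)² = (3/46)*1 = 3/46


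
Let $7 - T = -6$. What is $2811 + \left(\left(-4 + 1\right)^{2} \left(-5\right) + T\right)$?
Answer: $2779$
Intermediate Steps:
$T = 13$ ($T = 7 - -6 = 7 + 6 = 13$)
$2811 + \left(\left(-4 + 1\right)^{2} \left(-5\right) + T\right) = 2811 + \left(\left(-4 + 1\right)^{2} \left(-5\right) + 13\right) = 2811 + \left(\left(-3\right)^{2} \left(-5\right) + 13\right) = 2811 + \left(9 \left(-5\right) + 13\right) = 2811 + \left(-45 + 13\right) = 2811 - 32 = 2779$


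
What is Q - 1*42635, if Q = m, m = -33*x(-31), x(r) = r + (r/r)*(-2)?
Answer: -41546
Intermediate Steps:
x(r) = -2 + r (x(r) = r + 1*(-2) = r - 2 = -2 + r)
m = 1089 (m = -33*(-2 - 31) = -33*(-33) = 1089)
Q = 1089
Q - 1*42635 = 1089 - 1*42635 = 1089 - 42635 = -41546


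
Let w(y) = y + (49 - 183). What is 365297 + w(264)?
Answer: 365427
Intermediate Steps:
w(y) = -134 + y (w(y) = y - 134 = -134 + y)
365297 + w(264) = 365297 + (-134 + 264) = 365297 + 130 = 365427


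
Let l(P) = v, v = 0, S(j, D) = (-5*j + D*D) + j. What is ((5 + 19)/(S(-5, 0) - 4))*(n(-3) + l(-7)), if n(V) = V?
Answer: -9/2 ≈ -4.5000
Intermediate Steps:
S(j, D) = D**2 - 4*j (S(j, D) = (-5*j + D**2) + j = (D**2 - 5*j) + j = D**2 - 4*j)
l(P) = 0
((5 + 19)/(S(-5, 0) - 4))*(n(-3) + l(-7)) = ((5 + 19)/((0**2 - 4*(-5)) - 4))*(-3 + 0) = (24/((0 + 20) - 4))*(-3) = (24/(20 - 4))*(-3) = (24/16)*(-3) = (24*(1/16))*(-3) = (3/2)*(-3) = -9/2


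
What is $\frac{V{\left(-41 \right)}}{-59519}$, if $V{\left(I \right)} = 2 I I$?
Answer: $- \frac{3362}{59519} \approx -0.056486$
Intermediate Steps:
$V{\left(I \right)} = 2 I^{2}$
$\frac{V{\left(-41 \right)}}{-59519} = \frac{2 \left(-41\right)^{2}}{-59519} = 2 \cdot 1681 \left(- \frac{1}{59519}\right) = 3362 \left(- \frac{1}{59519}\right) = - \frac{3362}{59519}$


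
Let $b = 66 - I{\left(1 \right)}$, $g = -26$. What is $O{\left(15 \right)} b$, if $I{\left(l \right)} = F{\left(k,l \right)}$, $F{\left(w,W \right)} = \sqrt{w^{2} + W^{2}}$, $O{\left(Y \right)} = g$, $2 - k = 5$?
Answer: $-1716 + 26 \sqrt{10} \approx -1633.8$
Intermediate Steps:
$k = -3$ ($k = 2 - 5 = -3$)
$O{\left(Y \right)} = -26$
$F{\left(w,W \right)} = \sqrt{W^{2} + w^{2}}$
$I{\left(l \right)} = \sqrt{9 + l^{2}}$ ($I{\left(l \right)} = \sqrt{l^{2} + \left(-3\right)^{2}} = \sqrt{l^{2} + 9} = \sqrt{9 + l^{2}}$)
$b = 66 - \sqrt{10}$ ($b = 66 - \sqrt{9 + 1^{2}} = 66 - \sqrt{9 + 1} = 66 - \sqrt{10} \approx 62.838$)
$O{\left(15 \right)} b = - 26 \left(66 - \sqrt{10}\right) = -1716 + 26 \sqrt{10}$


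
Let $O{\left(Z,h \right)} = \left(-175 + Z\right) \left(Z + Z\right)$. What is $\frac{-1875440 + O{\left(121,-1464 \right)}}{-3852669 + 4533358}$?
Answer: $- \frac{1888508}{680689} \approx -2.7744$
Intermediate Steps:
$O{\left(Z,h \right)} = 2 Z \left(-175 + Z\right)$ ($O{\left(Z,h \right)} = \left(-175 + Z\right) 2 Z = 2 Z \left(-175 + Z\right)$)
$\frac{-1875440 + O{\left(121,-1464 \right)}}{-3852669 + 4533358} = \frac{-1875440 + 2 \cdot 121 \left(-175 + 121\right)}{-3852669 + 4533358} = \frac{-1875440 + 2 \cdot 121 \left(-54\right)}{680689} = \left(-1875440 - 13068\right) \frac{1}{680689} = \left(-1888508\right) \frac{1}{680689} = - \frac{1888508}{680689}$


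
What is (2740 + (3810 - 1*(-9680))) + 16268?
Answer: 32498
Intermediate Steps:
(2740 + (3810 - 1*(-9680))) + 16268 = (2740 + (3810 + 9680)) + 16268 = (2740 + 13490) + 16268 = 16230 + 16268 = 32498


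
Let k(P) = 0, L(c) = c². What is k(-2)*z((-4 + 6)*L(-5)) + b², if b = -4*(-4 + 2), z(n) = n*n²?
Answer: 64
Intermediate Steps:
z(n) = n³
b = 8 (b = -4*(-2) = 8)
k(-2)*z((-4 + 6)*L(-5)) + b² = 0*((-4 + 6)*(-5)²)³ + 8² = 0*(2*25)³ + 64 = 0*50³ + 64 = 0*125000 + 64 = 0 + 64 = 64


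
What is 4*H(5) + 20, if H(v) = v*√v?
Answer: 20 + 20*√5 ≈ 64.721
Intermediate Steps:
H(v) = v^(3/2)
4*H(5) + 20 = 4*5^(3/2) + 20 = 4*(5*√5) + 20 = 20*√5 + 20 = 20 + 20*√5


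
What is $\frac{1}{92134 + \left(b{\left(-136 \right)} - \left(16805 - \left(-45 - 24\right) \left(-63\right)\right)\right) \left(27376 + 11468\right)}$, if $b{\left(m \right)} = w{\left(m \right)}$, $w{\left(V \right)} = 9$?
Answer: $- \frac{1}{483476822} \approx -2.0684 \cdot 10^{-9}$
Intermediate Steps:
$b{\left(m \right)} = 9$
$\frac{1}{92134 + \left(b{\left(-136 \right)} - \left(16805 - \left(-45 - 24\right) \left(-63\right)\right)\right) \left(27376 + 11468\right)} = \frac{1}{92134 + \left(9 - \left(16805 - \left(-45 - 24\right) \left(-63\right)\right)\right) \left(27376 + 11468\right)} = \frac{1}{92134 + \left(9 - 12458\right) 38844} = \frac{1}{92134 - 483568956} = \frac{1}{-483476822} = - \frac{1}{483476822}$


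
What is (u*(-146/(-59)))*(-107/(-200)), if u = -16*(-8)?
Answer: 249952/1475 ≈ 169.46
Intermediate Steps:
u = 128
(u*(-146/(-59)))*(-107/(-200)) = (128*(-146/(-59)))*(-107/(-200)) = (128*(-146*(-1/59)))*(-107*(-1/200)) = (128*(146/59))*(107/200) = (18688/59)*(107/200) = 249952/1475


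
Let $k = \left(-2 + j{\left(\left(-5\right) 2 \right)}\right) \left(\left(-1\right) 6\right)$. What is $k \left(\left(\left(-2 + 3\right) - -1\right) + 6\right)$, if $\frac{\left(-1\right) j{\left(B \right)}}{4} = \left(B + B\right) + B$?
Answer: $-5664$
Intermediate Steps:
$j{\left(B \right)} = - 12 B$ ($j{\left(B \right)} = - 4 \left(\left(B + B\right) + B\right) = - 4 \left(2 B + B\right) = - 4 \cdot 3 B = - 12 B$)
$k = -708$ ($k = \left(-2 - 12 \left(\left(-5\right) 2\right)\right) \left(\left(-1\right) 6\right) = \left(-2 - -120\right) \left(-6\right) = \left(-2 + 120\right) \left(-6\right) = 118 \left(-6\right) = -708$)
$k \left(\left(\left(-2 + 3\right) - -1\right) + 6\right) = - 708 \left(\left(\left(-2 + 3\right) - -1\right) + 6\right) = - 708 \left(\left(1 + 1\right) + 6\right) = - 708 \left(2 + 6\right) = \left(-708\right) 8 = -5664$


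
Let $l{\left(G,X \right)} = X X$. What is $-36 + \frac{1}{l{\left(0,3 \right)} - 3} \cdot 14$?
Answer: $- \frac{101}{3} \approx -33.667$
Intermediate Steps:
$l{\left(G,X \right)} = X^{2}$
$-36 + \frac{1}{l{\left(0,3 \right)} - 3} \cdot 14 = -36 + \frac{1}{3^{2} - 3} \cdot 14 = -36 + \frac{1}{9 - 3} \cdot 14 = -36 + \frac{1}{6} \cdot 14 = -36 + \frac{7}{3} = - \frac{101}{3}$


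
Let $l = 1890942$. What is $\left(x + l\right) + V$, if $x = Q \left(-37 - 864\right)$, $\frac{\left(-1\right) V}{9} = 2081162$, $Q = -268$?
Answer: $-16598048$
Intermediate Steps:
$V = -18730458$ ($V = \left(-9\right) 2081162 = -18730458$)
$x = 241468$ ($x = - 268 \left(-37 - 864\right) = \left(-268\right) \left(-901\right) = 241468$)
$\left(x + l\right) + V = \left(241468 + 1890942\right) - 18730458 = 2132410 - 18730458 = -16598048$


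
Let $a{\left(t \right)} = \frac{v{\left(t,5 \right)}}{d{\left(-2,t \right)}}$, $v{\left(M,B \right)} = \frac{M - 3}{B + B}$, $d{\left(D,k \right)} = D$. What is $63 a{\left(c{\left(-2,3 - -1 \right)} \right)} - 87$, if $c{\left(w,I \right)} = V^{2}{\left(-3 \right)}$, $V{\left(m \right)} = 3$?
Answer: $- \frac{1059}{10} \approx -105.9$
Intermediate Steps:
$v{\left(M,B \right)} = \frac{-3 + M}{2 B}$
$c{\left(w,I \right)} = 9$ ($c{\left(w,I \right)} = 3^{2} = 9$)
$a{\left(t \right)} = \frac{3}{20} - \frac{t}{20}$ ($a{\left(t \right)} = \frac{\frac{1}{2} \cdot \frac{1}{5} \left(-3 + t\right)}{-2} = \frac{1}{2} \cdot \frac{1}{5} \left(-3 + t\right) \left(- \frac{1}{2}\right) = \left(- \frac{3}{10} + \frac{t}{10}\right) \left(- \frac{1}{2}\right) = \frac{3}{20} - \frac{t}{20}$)
$63 a{\left(c{\left(-2,3 - -1 \right)} \right)} - 87 = 63 \left(\frac{3}{20} - \frac{9}{20}\right) - 87 = 63 \left(- \frac{3}{10}\right) - 87 = - \frac{189}{10} - 87 = - \frac{1059}{10}$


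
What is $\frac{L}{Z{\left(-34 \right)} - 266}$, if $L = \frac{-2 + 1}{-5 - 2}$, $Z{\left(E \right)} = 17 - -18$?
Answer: $- \frac{1}{1617} \approx -0.00061843$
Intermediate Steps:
$Z{\left(E \right)} = 35$ ($Z{\left(E \right)} = 17 + 18 = 35$)
$L = \frac{1}{7}$ ($L = - \frac{1}{-7} = \left(-1\right) \left(- \frac{1}{7}\right) = \frac{1}{7} \approx 0.14286$)
$\frac{L}{Z{\left(-34 \right)} - 266} = \frac{1}{35 - 266} \cdot \frac{1}{7} = \frac{1}{-231} \cdot \frac{1}{7} = \left(- \frac{1}{231}\right) \frac{1}{7} = - \frac{1}{1617}$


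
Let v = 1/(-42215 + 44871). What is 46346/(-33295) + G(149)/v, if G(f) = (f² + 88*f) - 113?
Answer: 3112789457654/33295 ≈ 9.3491e+7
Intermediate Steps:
v = 1/2656 ≈ 0.00037651
G(f) = -113 + f² + 88*f
46346/(-33295) + G(149)/v = 46346/(-33295) + (-113 + 149² + 88*149)/(1/2656) = 46346*(-1/33295) + (-113 + 22201 + 13112)*2656 = -46346/33295 + 35200*2656 = -46346/33295 + 93491200 = 3112789457654/33295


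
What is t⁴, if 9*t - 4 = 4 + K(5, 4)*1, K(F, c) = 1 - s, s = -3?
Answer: 256/81 ≈ 3.1605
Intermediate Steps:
K(F, c) = 4 (K(F, c) = 1 - 1*(-3) = 1 + 3 = 4)
t = 4/3 (t = 4/9 + (4 + 4*1)/9 = 4/9 + (4 + 4)/9 = 4/9 + (⅑)*8 = 4/9 + 8/9 = 4/3 ≈ 1.3333)
t⁴ = (4/3)⁴ = 256/81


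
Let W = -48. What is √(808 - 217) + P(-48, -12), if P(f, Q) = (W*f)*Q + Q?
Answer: -27660 + √591 ≈ -27636.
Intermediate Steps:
P(f, Q) = Q - 48*Q*f (P(f, Q) = (-48*f)*Q + Q = -48*Q*f + Q = Q - 48*Q*f)
√(808 - 217) + P(-48, -12) = √(808 - 217) - 12*(1 - 48*(-48)) = √591 - 12*(1 + 2304) = √591 - 12*2305 = √591 - 27660 = -27660 + √591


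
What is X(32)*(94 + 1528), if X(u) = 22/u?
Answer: 8921/8 ≈ 1115.1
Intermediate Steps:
X(32)*(94 + 1528) = (22/32)*(94 + 1528) = (22*(1/32))*1622 = (11/16)*1622 = 8921/8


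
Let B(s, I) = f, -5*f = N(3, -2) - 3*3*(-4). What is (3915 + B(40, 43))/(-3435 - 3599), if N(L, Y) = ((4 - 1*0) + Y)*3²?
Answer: -19521/35170 ≈ -0.55505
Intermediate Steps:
N(L, Y) = 36 + 9*Y (N(L, Y) = ((4 + 0) + Y)*9 = (4 + Y)*9 = 36 + 9*Y)
f = -54/5 (f = -((36 + 9*(-2)) - 3*3*(-4))/5 = -((36 - 18) - 9*(-4))/5 = -(18 + 36)/5 = -⅕*54 = -54/5 ≈ -10.800)
B(s, I) = -54/5
(3915 + B(40, 43))/(-3435 - 3599) = (3915 - 54/5)/(-3435 - 3599) = (19521/5)/(-7034) = (19521/5)*(-1/7034) = -19521/35170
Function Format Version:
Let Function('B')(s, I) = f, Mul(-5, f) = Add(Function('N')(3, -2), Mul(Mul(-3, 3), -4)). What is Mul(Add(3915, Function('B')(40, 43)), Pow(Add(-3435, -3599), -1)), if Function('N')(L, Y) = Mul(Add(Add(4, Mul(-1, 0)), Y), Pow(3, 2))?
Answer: Rational(-19521, 35170) ≈ -0.55505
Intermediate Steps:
Function('N')(L, Y) = Add(36, Mul(9, Y)) (Function('N')(L, Y) = Mul(Add(Add(4, 0), Y), 9) = Mul(Add(4, Y), 9) = Add(36, Mul(9, Y)))
f = Rational(-54, 5) (f = Mul(Rational(-1, 5), Add(Add(36, Mul(9, -2)), Mul(Mul(-3, 3), -4))) = Mul(Rational(-1, 5), Add(Add(36, -18), Mul(-9, -4))) = Mul(Rational(-1, 5), Add(18, 36)) = Mul(Rational(-1, 5), 54) = Rational(-54, 5) ≈ -10.800)
Function('B')(s, I) = Rational(-54, 5)
Mul(Add(3915, Function('B')(40, 43)), Pow(Add(-3435, -3599), -1)) = Mul(Add(3915, Rational(-54, 5)), Pow(Add(-3435, -3599), -1)) = Mul(Rational(19521, 5), Pow(-7034, -1)) = Mul(Rational(19521, 5), Rational(-1, 7034)) = Rational(-19521, 35170)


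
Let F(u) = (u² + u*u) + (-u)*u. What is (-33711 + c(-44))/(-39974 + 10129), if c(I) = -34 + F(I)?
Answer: 31809/29845 ≈ 1.0658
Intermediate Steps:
F(u) = u² (F(u) = (u² + u²) - u² = 2*u² - u² = u²)
c(I) = -34 + I²
(-33711 + c(-44))/(-39974 + 10129) = (-33711 + (-34 + (-44)²))/(-39974 + 10129) = (-33711 + (-34 + 1936))/(-29845) = (-33711 + 1902)*(-1/29845) = -31809*(-1/29845) = 31809/29845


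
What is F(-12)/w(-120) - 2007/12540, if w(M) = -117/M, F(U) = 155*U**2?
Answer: 1243959303/54340 ≈ 22892.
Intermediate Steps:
F(-12)/w(-120) - 2007/12540 = (155*(-12)**2)/((-117/(-120))) - 2007/12540 = (155*144)/((-117*(-1/120))) - 2007*1/12540 = 22320/(39/40) - 669/4180 = 22320*(40/39) - 669/4180 = 297600/13 - 669/4180 = 1243959303/54340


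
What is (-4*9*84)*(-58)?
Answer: 175392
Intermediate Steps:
(-4*9*84)*(-58) = -36*84*(-58) = -3024*(-58) = 175392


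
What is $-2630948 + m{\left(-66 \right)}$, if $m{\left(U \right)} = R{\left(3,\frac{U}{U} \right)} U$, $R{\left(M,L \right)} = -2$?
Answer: $-2630816$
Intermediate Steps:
$m{\left(U \right)} = - 2 U$
$-2630948 + m{\left(-66 \right)} = -2630948 - -132 = -2630948 + 132 = -2630816$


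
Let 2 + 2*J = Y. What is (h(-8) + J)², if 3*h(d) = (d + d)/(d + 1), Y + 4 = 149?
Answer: 9211225/1764 ≈ 5221.8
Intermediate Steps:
Y = 145 (Y = -4 + 149 = 145)
J = 143/2 (J = -1 + (½)*145 = -1 + 145/2 = 143/2 ≈ 71.500)
h(d) = 2*d/(3*(1 + d)) (h(d) = ((d + d)/(d + 1))/3 = ((2*d)/(1 + d))/3 = (2*d/(1 + d))/3 = 2*d/(3*(1 + d)))
(h(-8) + J)² = ((⅔)*(-8)/(1 - 8) + 143/2)² = ((⅔)*(-8)/(-7) + 143/2)² = ((⅔)*(-8)*(-⅐) + 143/2)² = (16/21 + 143/2)² = (3035/42)² = 9211225/1764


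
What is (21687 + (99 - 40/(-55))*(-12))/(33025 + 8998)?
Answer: 225393/462253 ≈ 0.48760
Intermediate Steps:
(21687 + (99 - 40/(-55))*(-12))/(33025 + 8998) = (21687 + (99 - 40*(-1/55))*(-12))/42023 = (21687 + (99 + 8/11)*(-12))*(1/42023) = (21687 + (1097/11)*(-12))*(1/42023) = (21687 - 13164/11)*(1/42023) = (225393/11)*(1/42023) = 225393/462253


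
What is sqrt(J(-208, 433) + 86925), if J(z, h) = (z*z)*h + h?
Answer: sqrt(18820670) ≈ 4338.3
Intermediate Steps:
J(z, h) = h + h*z**2 (J(z, h) = z**2*h + h = h*z**2 + h = h + h*z**2)
sqrt(J(-208, 433) + 86925) = sqrt(433*(1 + (-208)**2) + 86925) = sqrt(433*(1 + 43264) + 86925) = sqrt(433*43265 + 86925) = sqrt(18733745 + 86925) = sqrt(18820670)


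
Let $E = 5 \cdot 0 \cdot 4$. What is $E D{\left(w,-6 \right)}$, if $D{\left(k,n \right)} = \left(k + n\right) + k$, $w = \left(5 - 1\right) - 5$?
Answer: $0$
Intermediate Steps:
$E = 0$ ($E = 0 \cdot 4 = 0$)
$w = -1$ ($w = 4 - 5 = -1$)
$D{\left(k,n \right)} = n + 2 k$
$E D{\left(w,-6 \right)} = 0 \left(-6 + 2 \left(-1\right)\right) = 0 \left(-6 - 2\right) = 0 \left(-8\right) = 0$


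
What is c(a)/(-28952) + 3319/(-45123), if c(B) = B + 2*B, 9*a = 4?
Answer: -24037963/326600274 ≈ -0.073601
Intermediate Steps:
a = 4/9 (a = (⅑)*4 = 4/9 ≈ 0.44444)
c(B) = 3*B
c(a)/(-28952) + 3319/(-45123) = (3*(4/9))/(-28952) + 3319/(-45123) = (4/3)*(-1/28952) + 3319*(-1/45123) = -1/21714 - 3319/45123 = -24037963/326600274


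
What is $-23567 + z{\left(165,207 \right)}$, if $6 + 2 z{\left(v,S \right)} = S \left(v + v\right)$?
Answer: $10585$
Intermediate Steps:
$z{\left(v,S \right)} = -3 + S v$ ($z{\left(v,S \right)} = -3 + \frac{S \left(v + v\right)}{2} = -3 + \frac{S 2 v}{2} = -3 + \frac{2 S v}{2} = -3 + S v$)
$-23567 + z{\left(165,207 \right)} = -23567 + \left(-3 + 207 \cdot 165\right) = -23567 + \left(-3 + 34155\right) = -23567 + 34152 = 10585$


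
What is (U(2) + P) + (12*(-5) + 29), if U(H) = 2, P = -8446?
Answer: -8475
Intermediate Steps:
(U(2) + P) + (12*(-5) + 29) = (2 - 8446) + (12*(-5) + 29) = -8444 + (-60 + 29) = -8444 - 31 = -8475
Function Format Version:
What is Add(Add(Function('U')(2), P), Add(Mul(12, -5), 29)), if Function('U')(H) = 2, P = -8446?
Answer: -8475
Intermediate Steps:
Add(Add(Function('U')(2), P), Add(Mul(12, -5), 29)) = Add(Add(2, -8446), Add(Mul(12, -5), 29)) = Add(-8444, Add(-60, 29)) = Add(-8444, -31) = -8475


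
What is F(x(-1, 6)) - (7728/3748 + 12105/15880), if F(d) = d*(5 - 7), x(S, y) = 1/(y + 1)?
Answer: -64783387/20831384 ≈ -3.1099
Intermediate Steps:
x(S, y) = 1/(1 + y)
F(d) = -2*d (F(d) = d*(-2) = -2*d)
F(x(-1, 6)) - (7728/3748 + 12105/15880) = -2/(1 + 6) - (7728/3748 + 12105/15880) = -2/7 - (7728*(1/3748) + 12105*(1/15880)) = -2*⅐ - (1932/937 + 2421/3176) = -2/7 - 1*8404509/2975912 = -2/7 - 8404509/2975912 = -64783387/20831384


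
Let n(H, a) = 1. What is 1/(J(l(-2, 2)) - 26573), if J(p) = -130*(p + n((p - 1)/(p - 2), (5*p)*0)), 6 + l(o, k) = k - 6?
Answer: -1/25403 ≈ -3.9365e-5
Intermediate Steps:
l(o, k) = -12 + k (l(o, k) = -6 + (k - 6) = -6 + (-6 + k) = -12 + k)
J(p) = -130 - 130*p (J(p) = -130*(p + 1) = -130*(1 + p) = -130 - 130*p)
1/(J(l(-2, 2)) - 26573) = 1/((-130 - 130*(-12 + 2)) - 26573) = 1/((-130 - 130*(-10)) - 26573) = 1/((-130 + 1300) - 26573) = 1/(1170 - 26573) = 1/(-25403) = -1/25403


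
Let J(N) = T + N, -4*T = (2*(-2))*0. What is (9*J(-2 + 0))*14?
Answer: -252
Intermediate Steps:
T = 0 (T = -2*(-2)*0/4 = -(-1)*0 = -¼*0 = 0)
J(N) = N (J(N) = 0 + N = N)
(9*J(-2 + 0))*14 = (9*(-2 + 0))*14 = (9*(-2))*14 = -18*14 = -252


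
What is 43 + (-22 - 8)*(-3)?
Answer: 133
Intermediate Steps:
43 + (-22 - 8)*(-3) = 43 - 30*(-3) = 43 + 90 = 133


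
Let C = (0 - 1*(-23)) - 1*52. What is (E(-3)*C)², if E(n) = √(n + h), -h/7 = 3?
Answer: -20184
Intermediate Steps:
h = -21 (h = -7*3 = -21)
C = -29 (C = (0 + 23) - 52 = 23 - 52 = -29)
E(n) = √(-21 + n) (E(n) = √(n - 21) = √(-21 + n))
(E(-3)*C)² = (√(-21 - 3)*(-29))² = (√(-24)*(-29))² = ((2*I*√6)*(-29))² = (-58*I*√6)² = -20184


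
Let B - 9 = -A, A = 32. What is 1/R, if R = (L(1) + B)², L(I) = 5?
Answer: 1/324 ≈ 0.0030864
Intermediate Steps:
B = -23 (B = 9 - 1*32 = 9 - 32 = -23)
R = 324 (R = (5 - 23)² = (-18)² = 324)
1/R = 1/324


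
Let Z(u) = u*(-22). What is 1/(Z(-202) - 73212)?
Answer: -1/68768 ≈ -1.4542e-5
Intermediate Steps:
Z(u) = -22*u
1/(Z(-202) - 73212) = 1/(-22*(-202) - 73212) = 1/(4444 - 73212) = 1/(-68768) = -1/68768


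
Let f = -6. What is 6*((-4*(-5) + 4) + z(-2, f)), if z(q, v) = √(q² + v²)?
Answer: 144 + 12*√10 ≈ 181.95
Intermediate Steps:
6*((-4*(-5) + 4) + z(-2, f)) = 6*((-4*(-5) + 4) + √((-2)² + (-6)²)) = 6*((20 + 4) + √(4 + 36)) = 6*(24 + √40) = 6*(24 + 2*√10) = 144 + 12*√10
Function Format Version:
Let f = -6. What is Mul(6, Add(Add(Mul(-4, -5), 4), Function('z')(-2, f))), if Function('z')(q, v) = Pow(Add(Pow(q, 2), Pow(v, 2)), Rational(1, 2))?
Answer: Add(144, Mul(12, Pow(10, Rational(1, 2)))) ≈ 181.95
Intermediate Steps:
Mul(6, Add(Add(Mul(-4, -5), 4), Function('z')(-2, f))) = Mul(6, Add(Add(Mul(-4, -5), 4), Pow(Add(Pow(-2, 2), Pow(-6, 2)), Rational(1, 2)))) = Mul(6, Add(Add(20, 4), Pow(Add(4, 36), Rational(1, 2)))) = Mul(6, Add(24, Pow(40, Rational(1, 2)))) = Mul(6, Add(24, Mul(2, Pow(10, Rational(1, 2))))) = Add(144, Mul(12, Pow(10, Rational(1, 2))))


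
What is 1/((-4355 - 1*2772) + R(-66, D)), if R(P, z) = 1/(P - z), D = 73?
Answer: -139/990654 ≈ -0.00014031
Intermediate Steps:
1/((-4355 - 1*2772) + R(-66, D)) = 1/((-4355 - 1*2772) + 1/(-66 - 1*73)) = 1/((-4355 - 2772) + 1/(-66 - 73)) = 1/(-7127 + 1/(-139)) = 1/(-7127 - 1/139) = 1/(-990654/139) = -139/990654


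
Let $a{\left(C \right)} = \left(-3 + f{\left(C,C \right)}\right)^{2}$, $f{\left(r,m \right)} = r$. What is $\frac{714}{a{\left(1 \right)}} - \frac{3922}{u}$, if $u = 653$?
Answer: $\frac{225277}{1306} \approx 172.49$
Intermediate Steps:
$a{\left(C \right)} = \left(-3 + C\right)^{2}$
$\frac{714}{a{\left(1 \right)}} - \frac{3922}{u} = \frac{714}{\left(-3 + 1\right)^{2}} - \frac{3922}{653} = \frac{714}{\left(-2\right)^{2}} - \frac{3922}{653} = \frac{714}{4} - \frac{3922}{653} = 714 \cdot \frac{1}{4} - \frac{3922}{653} = \frac{357}{2} - \frac{3922}{653} = \frac{225277}{1306}$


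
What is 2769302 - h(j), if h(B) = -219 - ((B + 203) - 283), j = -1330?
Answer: 2768111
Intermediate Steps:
h(B) = -139 - B (h(B) = -219 - ((203 + B) - 283) = -219 - (-80 + B) = -219 + (80 - B) = -139 - B)
2769302 - h(j) = 2769302 - (-139 - 1*(-1330)) = 2769302 - (-139 + 1330) = 2769302 - 1*1191 = 2769302 - 1191 = 2768111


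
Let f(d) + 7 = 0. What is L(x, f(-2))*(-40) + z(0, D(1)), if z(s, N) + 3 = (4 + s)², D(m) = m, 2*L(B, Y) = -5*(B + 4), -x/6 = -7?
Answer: 4613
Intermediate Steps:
x = 42 (x = -6*(-7) = 42)
f(d) = -7 (f(d) = -7 + 0 = -7)
L(B, Y) = -10 - 5*B/2 (L(B, Y) = (-5*(B + 4))/2 = (-5*(4 + B))/2 = (-20 - 5*B)/2 = -10 - 5*B/2)
z(s, N) = -3 + (4 + s)²
L(x, f(-2))*(-40) + z(0, D(1)) = (-10 - 5/2*42)*(-40) + (-3 + (4 + 0)²) = (-10 - 105)*(-40) + (-3 + 4²) = -115*(-40) + (-3 + 16) = 4600 + 13 = 4613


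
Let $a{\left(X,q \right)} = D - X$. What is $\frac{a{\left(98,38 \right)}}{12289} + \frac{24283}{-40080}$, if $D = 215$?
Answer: $- \frac{293724427}{492543120} \approx -0.59634$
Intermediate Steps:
$a{\left(X,q \right)} = 215 - X$
$\frac{a{\left(98,38 \right)}}{12289} + \frac{24283}{-40080} = \frac{215 - 98}{12289} + \frac{24283}{-40080} = \left(215 - 98\right) \frac{1}{12289} + 24283 \left(- \frac{1}{40080}\right) = 117 \cdot \frac{1}{12289} - \frac{24283}{40080} = \frac{117}{12289} - \frac{24283}{40080} = - \frac{293724427}{492543120}$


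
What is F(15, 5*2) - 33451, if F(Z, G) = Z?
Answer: -33436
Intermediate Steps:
F(15, 5*2) - 33451 = 15 - 33451 = -33436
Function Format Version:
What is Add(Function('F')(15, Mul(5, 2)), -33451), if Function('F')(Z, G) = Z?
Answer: -33436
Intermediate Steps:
Add(Function('F')(15, Mul(5, 2)), -33451) = Add(15, -33451) = -33436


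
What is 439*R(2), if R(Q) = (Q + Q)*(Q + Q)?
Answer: 7024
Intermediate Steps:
R(Q) = 4*Q² (R(Q) = (2*Q)*(2*Q) = 4*Q²)
439*R(2) = 439*(4*2²) = 439*(4*4) = 439*16 = 7024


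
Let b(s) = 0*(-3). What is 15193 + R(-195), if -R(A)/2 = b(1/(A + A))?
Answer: 15193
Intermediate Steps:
b(s) = 0
R(A) = 0 (R(A) = -2*0 = 0)
15193 + R(-195) = 15193 + 0 = 15193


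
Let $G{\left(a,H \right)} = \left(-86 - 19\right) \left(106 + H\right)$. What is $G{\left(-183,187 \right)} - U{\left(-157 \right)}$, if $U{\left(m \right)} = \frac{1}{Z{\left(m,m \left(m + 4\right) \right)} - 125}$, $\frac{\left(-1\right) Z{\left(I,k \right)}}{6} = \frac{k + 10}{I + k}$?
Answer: $- \frac{48103926713}{1563593} \approx -30765.0$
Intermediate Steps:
$Z{\left(I,k \right)} = - \frac{6 \left(10 + k\right)}{I + k}$ ($Z{\left(I,k \right)} = - 6 \frac{k + 10}{I + k} = - 6 \frac{10 + k}{I + k} = - \frac{6 \left(10 + k\right)}{I + k}$)
$U{\left(m \right)} = \frac{1}{-125 + \frac{6 \left(-10 - m \left(4 + m\right)\right)}{m + m \left(4 + m\right)}}$ ($U{\left(m \right)} = \frac{1}{\frac{6 \left(-10 - m \left(m + 4\right)\right)}{m + m \left(m + 4\right)} - 125} = \frac{1}{\frac{6 \left(-10 - m \left(4 + m\right)\right)}{m + m \left(4 + m\right)} - 125} = \frac{1}{-125 + \frac{6 \left(-10 - m \left(4 + m\right)\right)}{m + m \left(4 + m\right)}}$)
$G{\left(a,H \right)} = -11130 - 105 H$ ($G{\left(a,H \right)} = - 105 \left(106 + H\right) = -11130 - 105 H$)
$G{\left(-183,187 \right)} - U{\left(-157 \right)} = \left(-11130 - 19635\right) - - \frac{157 \left(-5 - -157\right)}{60 + 131 \left(-157\right)^{2} + 649 \left(-157\right)} = \left(-11130 - 19635\right) - - \frac{157 \left(-5 + 157\right)}{60 + 131 \cdot 24649 - 101893} = -30765 - \left(-157\right) \frac{1}{60 + 3229019 - 101893} \cdot 152 = -30765 - \left(-157\right) \frac{1}{3127186} \cdot 152 = -30765 - - \frac{11932}{1563593} = -30765 + \frac{11932}{1563593} = - \frac{48103926713}{1563593}$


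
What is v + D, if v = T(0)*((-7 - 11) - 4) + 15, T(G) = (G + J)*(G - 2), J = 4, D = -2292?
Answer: -2101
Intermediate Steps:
T(G) = (-2 + G)*(4 + G) (T(G) = (G + 4)*(G - 2) = (4 + G)*(-2 + G) = (-2 + G)*(4 + G))
v = 191 (v = (-8 + 0² + 2*0)*((-7 - 11) - 4) + 15 = (-8 + 0 + 0)*(-18 - 4) + 15 = -8*(-22) + 15 = 176 + 15 = 191)
v + D = 191 - 2292 = -2101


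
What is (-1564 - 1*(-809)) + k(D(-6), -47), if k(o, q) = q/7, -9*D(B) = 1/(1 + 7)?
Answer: -5332/7 ≈ -761.71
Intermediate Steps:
D(B) = -1/72 (D(B) = -1/(9*(1 + 7)) = -1/9/8 = -1/9*1/8 = -1/72)
k(o, q) = q/7 (k(o, q) = q*(1/7) = q/7)
(-1564 - 1*(-809)) + k(D(-6), -47) = (-1564 - 1*(-809)) + (1/7)*(-47) = (-1564 + 809) - 47/7 = -755 - 47/7 = -5332/7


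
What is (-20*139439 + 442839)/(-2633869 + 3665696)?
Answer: -2345941/1031827 ≈ -2.2736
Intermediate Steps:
(-20*139439 + 442839)/(-2633869 + 3665696) = (-2788780 + 442839)/1031827 = -2345941*1/1031827 = -2345941/1031827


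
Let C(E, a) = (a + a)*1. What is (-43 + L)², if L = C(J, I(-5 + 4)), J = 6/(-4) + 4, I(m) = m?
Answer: 2025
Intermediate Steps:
J = 5/2 (J = 6*(-¼) + 4 = -3/2 + 4 = 5/2 ≈ 2.5000)
C(E, a) = 2*a (C(E, a) = (2*a)*1 = 2*a)
L = -2 (L = 2*(-5 + 4) = 2*(-1) = -2)
(-43 + L)² = (-43 - 2)² = (-45)² = 2025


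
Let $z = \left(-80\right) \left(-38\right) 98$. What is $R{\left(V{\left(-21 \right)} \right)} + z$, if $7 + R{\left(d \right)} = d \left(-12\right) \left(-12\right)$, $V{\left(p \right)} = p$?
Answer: $294889$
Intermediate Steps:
$R{\left(d \right)} = -7 + 144 d$ ($R{\left(d \right)} = -7 + d \left(-12\right) \left(-12\right) = -7 + - 12 d \left(-12\right) = -7 + 144 d$)
$z = 297920$ ($z = 3040 \cdot 98 = 297920$)
$R{\left(V{\left(-21 \right)} \right)} + z = \left(-7 + 144 \left(-21\right)\right) + 297920 = \left(-7 - 3024\right) + 297920 = -3031 + 297920 = 294889$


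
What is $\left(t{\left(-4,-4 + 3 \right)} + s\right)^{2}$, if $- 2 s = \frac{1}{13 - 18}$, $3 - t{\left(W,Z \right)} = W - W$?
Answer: $\frac{961}{100} \approx 9.61$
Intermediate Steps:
$t{\left(W,Z \right)} = 3$ ($t{\left(W,Z \right)} = 3 - \left(W - W\right) = 3 - 0 = 3 + 0 = 3$)
$s = \frac{1}{10}$ ($s = - \frac{1}{2 \left(13 - 18\right)} = - \frac{1}{2 \left(-5\right)} = \left(- \frac{1}{2}\right) \left(- \frac{1}{5}\right) = \frac{1}{10} \approx 0.1$)
$\left(t{\left(-4,-4 + 3 \right)} + s\right)^{2} = \left(3 + \frac{1}{10}\right)^{2} = \left(\frac{31}{10}\right)^{2} = \frac{961}{100}$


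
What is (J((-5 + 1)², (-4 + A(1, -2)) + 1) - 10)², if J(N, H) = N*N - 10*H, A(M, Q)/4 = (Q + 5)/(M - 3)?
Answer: 112896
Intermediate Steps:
A(M, Q) = 4*(5 + Q)/(-3 + M) (A(M, Q) = 4*((Q + 5)/(M - 3)) = 4*((5 + Q)/(-3 + M)) = 4*(5 + Q)/(-3 + M))
J(N, H) = N² - 10*H
(J((-5 + 1)², (-4 + A(1, -2)) + 1) - 10)² = ((((-5 + 1)²)² - 10*((-4 + 4*(5 - 2)/(-3 + 1)) + 1)) - 10)² = ((((-4)²)² - 10*((-4 + 4*3/(-2)) + 1)) - 10)² = ((16² - 10*((-4 + 4*(-½)*3) + 1)) - 10)² = ((256 - 10*((-4 - 6) + 1)) - 10)² = ((256 - 10*(-10 + 1)) - 10)² = ((256 - 10*(-9)) - 10)² = ((256 + 90) - 10)² = (346 - 10)² = 336² = 112896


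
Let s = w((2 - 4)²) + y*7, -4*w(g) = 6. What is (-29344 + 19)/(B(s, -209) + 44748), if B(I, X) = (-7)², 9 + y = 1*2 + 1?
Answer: -29325/44797 ≈ -0.65462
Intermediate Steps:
y = -6 (y = -9 + (1*2 + 1) = -9 + (2 + 1) = -9 + 3 = -6)
w(g) = -3/2 (w(g) = -¼*6 = -3/2)
s = -87/2 (s = -3/2 - 6*7 = -3/2 - 42 = -87/2 ≈ -43.500)
B(I, X) = 49
(-29344 + 19)/(B(s, -209) + 44748) = (-29344 + 19)/(49 + 44748) = -29325/44797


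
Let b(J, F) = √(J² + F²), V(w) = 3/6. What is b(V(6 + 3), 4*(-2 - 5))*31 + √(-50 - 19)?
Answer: 31*√3137/2 + I*√69 ≈ 868.14 + 8.3066*I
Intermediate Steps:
V(w) = ½ (V(w) = 3*(⅙) = ½)
b(J, F) = √(F² + J²)
b(V(6 + 3), 4*(-2 - 5))*31 + √(-50 - 19) = √((4*(-2 - 5))² + (½)²)*31 + √(-50 - 19) = √((4*(-7))² + ¼)*31 + √(-69) = √((-28)² + ¼)*31 + I*√69 = √(784 + ¼)*31 + I*√69 = √(3137/4)*31 + I*√69 = (√3137/2)*31 + I*√69 = 31*√3137/2 + I*√69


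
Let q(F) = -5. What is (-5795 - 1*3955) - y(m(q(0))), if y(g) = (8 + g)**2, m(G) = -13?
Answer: -9775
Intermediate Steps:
(-5795 - 1*3955) - y(m(q(0))) = (-5795 - 1*3955) - (8 - 13)**2 = (-5795 - 3955) - 1*(-5)**2 = -9750 - 1*25 = -9750 - 25 = -9775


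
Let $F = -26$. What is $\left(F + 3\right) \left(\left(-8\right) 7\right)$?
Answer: $1288$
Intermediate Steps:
$\left(F + 3\right) \left(\left(-8\right) 7\right) = \left(-26 + 3\right) \left(\left(-8\right) 7\right) = \left(-23\right) \left(-56\right) = 1288$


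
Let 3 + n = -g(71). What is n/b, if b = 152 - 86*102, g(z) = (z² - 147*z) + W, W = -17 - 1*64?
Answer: -2737/4310 ≈ -0.63503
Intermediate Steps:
W = -81 (W = -17 - 64 = -81)
g(z) = -81 + z² - 147*z (g(z) = (z² - 147*z) - 81 = -81 + z² - 147*z)
n = 5474 (n = -3 - (-81 + 71² - 147*71) = -3 - (-81 + 5041 - 10437) = -3 - 1*(-5477) = -3 + 5477 = 5474)
b = -8620 (b = 152 - 8772 = -8620)
n/b = 5474/(-8620) = 5474*(-1/8620) = -2737/4310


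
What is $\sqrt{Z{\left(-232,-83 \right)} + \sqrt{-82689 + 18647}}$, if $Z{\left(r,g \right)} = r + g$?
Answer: $\sqrt{-315 + i \sqrt{64042}} \approx 6.6732 + 18.961 i$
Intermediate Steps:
$Z{\left(r,g \right)} = g + r$
$\sqrt{Z{\left(-232,-83 \right)} + \sqrt{-82689 + 18647}} = \sqrt{\left(-83 - 232\right) + \sqrt{-82689 + 18647}} = \sqrt{-315 + \sqrt{-64042}} = \sqrt{-315 + i \sqrt{64042}}$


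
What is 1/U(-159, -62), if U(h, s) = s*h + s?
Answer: 1/9796 ≈ 0.00010208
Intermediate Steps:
U(h, s) = s + h*s (U(h, s) = h*s + s = s + h*s)
1/U(-159, -62) = 1/(-62*(1 - 159)) = 1/(-62*(-158)) = 1/9796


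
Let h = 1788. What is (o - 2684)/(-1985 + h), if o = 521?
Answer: 2163/197 ≈ 10.980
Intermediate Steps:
(o - 2684)/(-1985 + h) = (521 - 2684)/(-1985 + 1788) = -2163/(-197) = -2163*(-1/197) = 2163/197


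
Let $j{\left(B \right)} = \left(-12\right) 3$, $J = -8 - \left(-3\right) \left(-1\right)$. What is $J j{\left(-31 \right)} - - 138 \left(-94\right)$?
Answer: $-12576$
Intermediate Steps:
$J = -11$ ($J = -8 - 3 = -11$)
$j{\left(B \right)} = -36$
$J j{\left(-31 \right)} - - 138 \left(-94\right) = \left(-11\right) \left(-36\right) - - 138 \left(-94\right) = 396 - \left(-1\right) \left(-12972\right) = 396 - 12972 = -12576$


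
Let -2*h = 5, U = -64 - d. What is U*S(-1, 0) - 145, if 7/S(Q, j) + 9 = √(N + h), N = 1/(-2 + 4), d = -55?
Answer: -11468/83 + 63*I*√2/83 ≈ -138.17 + 1.0734*I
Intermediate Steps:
U = -9 (U = -64 - 1*(-55) = -64 + 55 = -9)
N = ½ (N = 1/2 = ½ ≈ 0.50000)
h = -5/2 (h = -½*5 = -5/2 ≈ -2.5000)
S(Q, j) = 7/(-9 + I*√2) (S(Q, j) = 7/(-9 + √(½ - 5/2)) = 7/(-9 + √(-2)) = 7/(-9 + I*√2))
U*S(-1, 0) - 145 = -9*(-63/83 - 7*I*√2/83) - 145 = (567/83 + 63*I*√2/83) - 145 = -11468/83 + 63*I*√2/83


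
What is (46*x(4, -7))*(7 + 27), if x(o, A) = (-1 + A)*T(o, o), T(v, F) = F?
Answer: -50048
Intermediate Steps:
x(o, A) = o*(-1 + A) (x(o, A) = (-1 + A)*o = o*(-1 + A))
(46*x(4, -7))*(7 + 27) = (46*(4*(-1 - 7)))*(7 + 27) = (46*(4*(-8)))*34 = (46*(-32))*34 = -1472*34 = -50048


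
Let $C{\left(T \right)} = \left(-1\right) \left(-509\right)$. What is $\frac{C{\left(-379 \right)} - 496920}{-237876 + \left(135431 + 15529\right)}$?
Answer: $\frac{496411}{86916} \approx 5.7114$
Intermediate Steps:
$C{\left(T \right)} = 509$
$\frac{C{\left(-379 \right)} - 496920}{-237876 + \left(135431 + 15529\right)} = \frac{509 - 496920}{-237876 + \left(135431 + 15529\right)} = - \frac{496411}{-237876 + 150960} = - \frac{496411}{-86916} = \left(-496411\right) \left(- \frac{1}{86916}\right) = \frac{496411}{86916}$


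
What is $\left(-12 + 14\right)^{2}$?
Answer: $4$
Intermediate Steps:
$\left(-12 + 14\right)^{2} = 2^{2} = 4$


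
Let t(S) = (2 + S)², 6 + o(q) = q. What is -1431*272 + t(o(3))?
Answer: -389231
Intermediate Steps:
o(q) = -6 + q
-1431*272 + t(o(3)) = -1431*272 + (2 + (-6 + 3))² = -389232 + (2 - 3)² = -389232 + (-1)² = -389232 + 1 = -389231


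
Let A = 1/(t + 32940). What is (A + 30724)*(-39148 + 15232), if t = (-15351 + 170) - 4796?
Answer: -3175049998036/4321 ≈ -7.3479e+8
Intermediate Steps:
t = -19977 (t = -15181 - 4796 = -19977)
A = 1/12963 (A = 1/(-19977 + 32940) = 1/12963 ≈ 7.7143e-5)
(A + 30724)*(-39148 + 15232) = (1/12963 + 30724)*(-39148 + 15232) = (398275213/12963)*(-23916) = -3175049998036/4321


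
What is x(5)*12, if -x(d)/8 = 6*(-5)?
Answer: 2880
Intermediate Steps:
x(d) = 240 (x(d) = -48*(-5) = -8*(-30) = 240)
x(5)*12 = 240*12 = 2880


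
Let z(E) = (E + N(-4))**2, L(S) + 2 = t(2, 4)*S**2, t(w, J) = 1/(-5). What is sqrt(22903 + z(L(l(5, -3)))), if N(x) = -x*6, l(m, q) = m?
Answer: 2*sqrt(5798) ≈ 152.29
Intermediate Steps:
t(w, J) = -1/5
N(x) = -6*x
L(S) = -2 - S**2/5
z(E) = (24 + E)**2 (z(E) = (E - 6*(-4))**2 = (E + 24)**2 = (24 + E)**2)
sqrt(22903 + z(L(l(5, -3)))) = sqrt(22903 + (24 + (-2 - 1/5*5**2))**2) = sqrt(22903 + (24 + (-2 - 1/5*25))**2) = sqrt(22903 + (24 + (-2 - 5))**2) = sqrt(22903 + (24 - 7)**2) = sqrt(22903 + 17**2) = sqrt(22903 + 289) = sqrt(23192) = 2*sqrt(5798)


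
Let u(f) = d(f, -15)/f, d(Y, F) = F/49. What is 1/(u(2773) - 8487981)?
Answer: -135877/1153321394352 ≈ -1.1781e-7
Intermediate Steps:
d(Y, F) = F/49 (d(Y, F) = F*(1/49) = F/49)
u(f) = -15/(49*f) (u(f) = ((1/49)*(-15))/f = -15/(49*f))
1/(u(2773) - 8487981) = 1/(-15/49/2773 - 8487981) = 1/(-15/49*1/2773 - 8487981) = 1/(-15/135877 - 8487981) = 1/(-1153321394352/135877) = -135877/1153321394352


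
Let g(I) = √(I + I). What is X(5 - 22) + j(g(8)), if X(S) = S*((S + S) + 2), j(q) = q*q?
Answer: 560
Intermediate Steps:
g(I) = √2*√I (g(I) = √(2*I) = √2*√I)
j(q) = q²
X(S) = S*(2 + 2*S) (X(S) = S*(2*S + 2) = S*(2 + 2*S))
X(5 - 22) + j(g(8)) = 2*(5 - 22)*(1 + (5 - 22)) + (√2*√8)² = 2*(-17)*(1 - 17) + (√2*(2*√2))² = 2*(-17)*(-16) + 4² = 544 + 16 = 560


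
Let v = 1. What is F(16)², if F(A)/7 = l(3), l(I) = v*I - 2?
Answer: 49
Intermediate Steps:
l(I) = -2 + I (l(I) = 1*I - 2 = I - 2 = -2 + I)
F(A) = 7 (F(A) = 7*(-2 + 3) = 7*1 = 7)
F(16)² = 7² = 49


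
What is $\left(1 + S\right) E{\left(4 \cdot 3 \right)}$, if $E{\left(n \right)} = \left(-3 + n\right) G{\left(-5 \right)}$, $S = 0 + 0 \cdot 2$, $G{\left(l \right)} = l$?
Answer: $-45$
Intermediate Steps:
$S = 0$ ($S = 0 + 0 = 0$)
$E{\left(n \right)} = 15 - 5 n$ ($E{\left(n \right)} = \left(-3 + n\right) \left(-5\right) = 15 - 5 n$)
$\left(1 + S\right) E{\left(4 \cdot 3 \right)} = \left(1 + 0\right) \left(15 - 5 \cdot 4 \cdot 3\right) = 1 \left(15 - 60\right) = 1 \left(-45\right) = -45$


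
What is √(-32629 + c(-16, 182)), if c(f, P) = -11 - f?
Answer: 4*I*√2039 ≈ 180.62*I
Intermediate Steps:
√(-32629 + c(-16, 182)) = √(-32629 + (-11 - 1*(-16))) = √(-32629 + (-11 + 16)) = √(-32629 + 5) = √(-32624) = 4*I*√2039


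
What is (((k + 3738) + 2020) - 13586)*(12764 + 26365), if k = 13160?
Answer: 208635828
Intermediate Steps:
(((k + 3738) + 2020) - 13586)*(12764 + 26365) = (((13160 + 3738) + 2020) - 13586)*(12764 + 26365) = ((16898 + 2020) - 13586)*39129 = (18918 - 13586)*39129 = 5332*39129 = 208635828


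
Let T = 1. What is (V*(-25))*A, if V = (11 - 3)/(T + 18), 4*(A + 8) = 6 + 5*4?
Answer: 300/19 ≈ 15.789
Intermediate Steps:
A = -3/2 (A = -8 + (6 + 5*4)/4 = -8 + (6 + 20)/4 = -8 + (¼)*26 = -8 + 13/2 = -3/2 ≈ -1.5000)
V = 8/19 (V = (11 - 3)/(1 + 18) = 8/19 ≈ 0.42105)
(V*(-25))*A = ((8/19)*(-25))*(-3/2) = -200/19*(-3/2) = 300/19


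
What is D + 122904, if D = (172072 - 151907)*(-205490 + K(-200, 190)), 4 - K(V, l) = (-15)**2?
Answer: -4148039411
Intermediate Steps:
K(V, l) = -221 (K(V, l) = 4 - 1*(-15)**2 = 4 - 1*225 = 4 - 225 = -221)
D = -4148162315 (D = (172072 - 151907)*(-205490 - 221) = 20165*(-205711) = -4148162315)
D + 122904 = -4148162315 + 122904 = -4148039411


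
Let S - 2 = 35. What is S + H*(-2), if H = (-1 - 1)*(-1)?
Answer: 33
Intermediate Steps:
S = 37 (S = 2 + 35 = 37)
H = 2 (H = -2*(-1) = 2)
S + H*(-2) = 37 + 2*(-2) = 37 - 4 = 33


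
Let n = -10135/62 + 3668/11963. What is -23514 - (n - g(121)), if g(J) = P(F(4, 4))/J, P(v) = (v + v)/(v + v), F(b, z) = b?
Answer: -299379084427/12820918 ≈ -23351.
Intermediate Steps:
n = -17288227/105958 (n = -10135*1/62 + 3668*(1/11963) = -10135/62 + 524/1709 = -17288227/105958 ≈ -163.16)
P(v) = 1 (P(v) = (2*v)/((2*v)) = (2*v)*(1/(2*v)) = 1)
g(J) = 1/J
-23514 - (n - g(121)) = -23514 - (-17288227/105958 - 1/121) = -23514 - 1*(-2091981425/12820918) = -23514 + 2091981425/12820918 = -299379084427/12820918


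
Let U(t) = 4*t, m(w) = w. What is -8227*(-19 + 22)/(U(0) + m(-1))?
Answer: 24681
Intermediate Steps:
-8227*(-19 + 22)/(U(0) + m(-1)) = -8227*(-19 + 22)/(4*0 - 1) = -8227*3/(0 - 1) = -8227/((-1*1/3)) = -8227/(-1/3) = -8227*(-3) = 24681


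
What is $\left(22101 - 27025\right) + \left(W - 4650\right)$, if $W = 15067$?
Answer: $5493$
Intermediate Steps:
$\left(22101 - 27025\right) + \left(W - 4650\right) = \left(22101 - 27025\right) + \left(15067 - 4650\right) = -4924 + \left(15067 - 4650\right) = -4924 + 10417 = 5493$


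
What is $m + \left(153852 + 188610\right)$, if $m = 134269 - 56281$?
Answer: $420450$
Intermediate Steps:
$m = 77988$
$m + \left(153852 + 188610\right) = 77988 + \left(153852 + 188610\right) = 77988 + 342462 = 420450$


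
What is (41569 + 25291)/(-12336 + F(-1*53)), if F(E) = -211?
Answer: -66860/12547 ≈ -5.3288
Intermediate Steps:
(41569 + 25291)/(-12336 + F(-1*53)) = (41569 + 25291)/(-12336 - 211) = 66860/(-12547) = 66860*(-1/12547) = -66860/12547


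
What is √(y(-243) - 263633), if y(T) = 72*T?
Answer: I*√281129 ≈ 530.22*I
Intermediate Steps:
√(y(-243) - 263633) = √(72*(-243) - 263633) = √(-17496 - 263633) = √(-281129) = I*√281129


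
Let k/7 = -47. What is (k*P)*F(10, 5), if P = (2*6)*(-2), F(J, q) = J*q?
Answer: 394800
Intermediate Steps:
P = -24 (P = 12*(-2) = -24)
k = -329 (k = 7*(-47) = -329)
(k*P)*F(10, 5) = (-329*(-24))*(10*5) = 7896*50 = 394800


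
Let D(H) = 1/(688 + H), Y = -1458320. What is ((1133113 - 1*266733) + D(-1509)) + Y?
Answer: -485982741/821 ≈ -5.9194e+5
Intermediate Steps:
((1133113 - 1*266733) + D(-1509)) + Y = ((1133113 - 1*266733) + 1/(688 - 1509)) - 1458320 = ((1133113 - 266733) + 1/(-821)) - 1458320 = (866380 - 1/821) - 1458320 = 711297979/821 - 1458320 = -485982741/821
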